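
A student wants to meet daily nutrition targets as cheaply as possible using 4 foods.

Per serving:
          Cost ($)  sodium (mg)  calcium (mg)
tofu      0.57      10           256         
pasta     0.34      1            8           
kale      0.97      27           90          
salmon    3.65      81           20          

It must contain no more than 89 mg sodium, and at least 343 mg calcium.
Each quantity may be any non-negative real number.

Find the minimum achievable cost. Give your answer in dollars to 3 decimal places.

$0.764

Set it up as a linear program. Let x1 = servings of tofu, x2 = servings of pasta, x3 = servings of kale, x4 = servings of salmon.
Minimize 0.57x1 + 0.34x2 + 0.97x3 + 3.65x4 s.t.:
  10x1 + 1x2 + 27x3 + 81x4 ≤ 89   (sodium)
  256x1 + 8x2 + 90x3 + 20x4 ≥ 343   (calcium)
  x1, x2, x3, x4 ≥ 0.
The optimal basis is {tofu}; pasta, kale, salmon drop out. Binding constraint: calcium.
Solving gives x1 = 1.34.
Total cost: 0.57·1.34 = 0.76380.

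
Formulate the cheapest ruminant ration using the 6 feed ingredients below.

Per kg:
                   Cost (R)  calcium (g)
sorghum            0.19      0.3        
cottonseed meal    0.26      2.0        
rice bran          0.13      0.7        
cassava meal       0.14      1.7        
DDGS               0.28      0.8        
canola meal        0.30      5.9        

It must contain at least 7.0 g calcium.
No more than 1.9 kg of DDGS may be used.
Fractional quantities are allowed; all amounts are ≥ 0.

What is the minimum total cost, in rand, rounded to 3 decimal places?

Let x1 = kg of sorghum, x2 = kg of cottonseed meal, x3 = kg of rice bran, x4 = kg of cassava meal, x5 = kg of DDGS, x6 = kg of canola meal.
Minimise 0.19x1 + 0.26x2 + 0.13x3 + 0.14x4 + 0.28x5 + 0.3x6 with:
  0.3x1 + 2x2 + 0.7x3 + 1.7x4 + 0.8x5 + 5.9x6 ≥ 7   (calcium)
  x5 ≤ 1.9
  x1, x2, x3, x4, x5, x6 ≥ 0.
At the optimum only canola meal is positive (sorghum, cottonseed meal, rice bran, cassava meal, DDGS = 0). The calcium requirement is met with equality.
Solving gives x6 = 1.186.
Cost = 0.3·1.186 = 0.35580.

R0.356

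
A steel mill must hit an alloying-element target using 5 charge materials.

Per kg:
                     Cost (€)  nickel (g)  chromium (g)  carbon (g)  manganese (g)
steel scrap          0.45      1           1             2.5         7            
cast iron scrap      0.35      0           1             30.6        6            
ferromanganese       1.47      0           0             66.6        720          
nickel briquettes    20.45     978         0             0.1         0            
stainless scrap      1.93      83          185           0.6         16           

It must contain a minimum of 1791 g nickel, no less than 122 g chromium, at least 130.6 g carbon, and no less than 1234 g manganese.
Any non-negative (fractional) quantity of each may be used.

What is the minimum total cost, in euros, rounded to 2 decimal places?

€40.26

This is a linear program. Let x1 = kg of steel scrap, x2 = kg of cast iron scrap, x3 = kg of ferromanganese, x4 = kg of nickel briquettes, x5 = kg of stainless scrap.
min 0.45x1 + 0.35x2 + 1.47x3 + 20.45x4 + 1.93x5 with:
  1x1 + 978x4 + 83x5 ≥ 1791   (nickel)
  1x1 + 1x2 + 185x5 ≥ 122   (chromium)
  2.5x1 + 30.6x2 + 66.6x3 + 0.1x4 + 0.6x5 ≥ 130.6   (carbon)
  7x1 + 6x2 + 720x3 + 16x5 ≥ 1234   (manganese)
  x1, x2, x3, x4, x5 ≥ 0.
The minimum-cost mix takes nothing from steel scrap — only cast iron scrap, ferromanganese, nickel briquettes, stainless scrap. The nickel, chromium, carbon, manganese requirements are met with equality.
That vertex is x2 = 0.560995, x3 = 1.69463, x4 = 1.77558, x5 = 0.656427.
Total cost: 0.35·0.560995 + 1.47·1.69463 + 20.45·1.77558 + 1.93·0.656427 = 40.26497.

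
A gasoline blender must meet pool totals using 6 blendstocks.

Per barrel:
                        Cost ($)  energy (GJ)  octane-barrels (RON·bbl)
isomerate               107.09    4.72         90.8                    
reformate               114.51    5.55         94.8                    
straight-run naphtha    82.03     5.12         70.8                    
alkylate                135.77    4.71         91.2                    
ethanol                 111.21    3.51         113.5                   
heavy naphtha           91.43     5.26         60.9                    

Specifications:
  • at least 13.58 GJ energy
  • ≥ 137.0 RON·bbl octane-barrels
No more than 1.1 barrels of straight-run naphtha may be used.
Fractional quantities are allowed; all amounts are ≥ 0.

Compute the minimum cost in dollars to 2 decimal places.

Let x1 = barrels of isomerate, x2 = barrels of reformate, x3 = barrels of straight-run naphtha, x4 = barrels of alkylate, x5 = barrels of ethanol, x6 = barrels of heavy naphtha.
Minimise 107.09x1 + 114.51x2 + 82.03x3 + 135.77x4 + 111.21x5 + 91.43x6 with:
  4.72x1 + 5.55x2 + 5.12x3 + 4.71x4 + 3.51x5 + 5.26x6 ≥ 13.58   (energy)
  90.8x1 + 94.8x2 + 70.8x3 + 91.2x4 + 113.5x5 + 60.9x6 ≥ 137   (octane-barrels)
  x3 ≤ 1.1
  x1, x2, x3, x4, x5, x6 ≥ 0.
The minimum-cost mix takes nothing from isomerate, reformate, alkylate, ethanol — only straight-run naphtha, heavy naphtha. There the energy and the straight-run naphtha cap constraints are tight.
Optimal quantities: straight-run naphtha = 1.1 barrels, heavy naphtha = 1.51103 barrels.
Total cost: 82.03·1.1 + 91.43·1.51103 = 228.3865.

$228.39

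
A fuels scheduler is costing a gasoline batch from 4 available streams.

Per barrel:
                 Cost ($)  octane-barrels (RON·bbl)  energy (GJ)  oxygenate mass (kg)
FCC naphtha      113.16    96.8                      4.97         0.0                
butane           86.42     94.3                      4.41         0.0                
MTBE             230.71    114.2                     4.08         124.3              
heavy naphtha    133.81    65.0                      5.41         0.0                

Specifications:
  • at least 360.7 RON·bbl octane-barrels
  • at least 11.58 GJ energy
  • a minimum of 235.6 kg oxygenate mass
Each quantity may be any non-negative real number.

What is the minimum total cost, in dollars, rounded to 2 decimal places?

$569.48

Set it up as a linear program. Let x1 = barrels of FCC naphtha, x2 = barrels of butane, x3 = barrels of MTBE, x4 = barrels of heavy naphtha.
Minimize 113.16x1 + 86.42x2 + 230.71x3 + 133.81x4 s.t.:
  96.8x1 + 94.3x2 + 114.2x3 + 65x4 ≥ 360.7   (octane-barrels)
  4.97x1 + 4.41x2 + 4.08x3 + 5.41x4 ≥ 11.58   (energy)
  124.3x3 ≥ 235.6   (oxygenate mass)
  x1, x2, x3, x4 ≥ 0.
The cheapest feasible vertex uses only butane, MTBE; FCC naphtha, heavy naphtha are not used. There the octane-barrels and oxygenate mass constraints are tight.
That vertex is x2 = 1.5296, x3 = 1.8954.
Hence cost = 86.42·1.5296 + 230.71·1.8954 = $569.4758.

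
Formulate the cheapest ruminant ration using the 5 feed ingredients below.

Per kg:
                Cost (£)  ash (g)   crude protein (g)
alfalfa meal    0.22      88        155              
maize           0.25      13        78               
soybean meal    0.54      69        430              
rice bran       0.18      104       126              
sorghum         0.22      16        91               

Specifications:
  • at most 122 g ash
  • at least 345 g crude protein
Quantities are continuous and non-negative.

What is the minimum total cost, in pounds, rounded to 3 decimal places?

£0.433

Let x1 = kg of alfalfa meal, x2 = kg of maize, x3 = kg of soybean meal, x4 = kg of rice bran, x5 = kg of sorghum.
Minimize 0.22x1 + 0.25x2 + 0.54x3 + 0.18x4 + 0.22x5 with:
  88x1 + 13x2 + 69x3 + 104x4 + 16x5 ≤ 122   (ash)
  155x1 + 78x2 + 430x3 + 126x4 + 91x5 ≥ 345   (crude protein)
  x1, x2, x3, x4, x5 ≥ 0.
At the optimum only soybean meal is positive (alfalfa meal, maize, rice bran, sorghum = 0). The crude protein requirement is met with equality.
That vertex is x3 = 0.8023.
Cost = 0.54·0.8023 = 0.43324.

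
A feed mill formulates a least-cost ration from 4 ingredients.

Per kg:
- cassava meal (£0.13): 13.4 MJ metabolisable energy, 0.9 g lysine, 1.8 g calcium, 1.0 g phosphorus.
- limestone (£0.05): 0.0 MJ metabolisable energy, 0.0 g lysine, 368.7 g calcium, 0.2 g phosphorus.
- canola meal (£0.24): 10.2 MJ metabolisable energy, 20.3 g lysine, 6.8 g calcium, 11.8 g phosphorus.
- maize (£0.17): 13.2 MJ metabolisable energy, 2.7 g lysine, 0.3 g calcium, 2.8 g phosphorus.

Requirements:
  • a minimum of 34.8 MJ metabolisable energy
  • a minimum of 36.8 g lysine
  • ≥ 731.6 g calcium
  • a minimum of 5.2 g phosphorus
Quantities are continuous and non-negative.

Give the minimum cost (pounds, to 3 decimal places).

£0.683

Treat it as an LP. Let x1 = kg of cassava meal, x2 = kg of limestone, x3 = kg of canola meal, x4 = kg of maize.
min 0.13x1 + 0.05x2 + 0.24x3 + 0.17x4 with:
  13.4x1 + 10.2x3 + 13.2x4 ≥ 34.8   (metabolisable energy)
  0.9x1 + 20.3x3 + 2.7x4 ≥ 36.8   (lysine)
  1.8x1 + 368.7x2 + 6.8x3 + 0.3x4 ≥ 731.6   (calcium)
  1x1 + 0.2x2 + 11.8x3 + 2.8x4 ≥ 5.2   (phosphorus)
  x1, x2, x3, x4 ≥ 0.
The optimal basis is {cassava meal, limestone, canola meal}; maize drops out. The metabolisable energy, lysine, calcium requirements are met with equality.
So cassava meal = 1.26 kg, limestone = 1.946 kg, canola meal = 1.757 kg.
Cost = 0.13·1.26 + 0.05·1.946 + 0.24·1.757 = 0.68278.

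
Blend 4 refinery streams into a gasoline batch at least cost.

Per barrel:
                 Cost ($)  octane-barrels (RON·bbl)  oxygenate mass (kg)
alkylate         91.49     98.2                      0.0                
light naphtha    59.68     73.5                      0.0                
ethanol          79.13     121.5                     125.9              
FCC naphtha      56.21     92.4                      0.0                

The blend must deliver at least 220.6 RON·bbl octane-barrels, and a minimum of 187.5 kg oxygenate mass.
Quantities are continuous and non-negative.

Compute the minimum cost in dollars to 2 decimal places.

$141.97

Set it up as a linear program. Let x1 = barrels of alkylate, x2 = barrels of light naphtha, x3 = barrels of ethanol, x4 = barrels of FCC naphtha.
Minimize 91.49x1 + 59.68x2 + 79.13x3 + 56.21x4 s.t.:
  98.2x1 + 73.5x2 + 121.5x3 + 92.4x4 ≥ 220.6   (octane-barrels)
  125.9x3 ≥ 187.5   (oxygenate mass)
  x1, x2, x3, x4 ≥ 0.
The cheapest feasible vertex uses only ethanol, FCC naphtha; alkylate, light naphtha are not used. Binding constraints: octane-barrels and oxygenate mass.
That vertex is x3 = 1.4893, x4 = 0.42914.
Objective = 79.13·1.4893 + 56.21·0.42914 = 141.9703.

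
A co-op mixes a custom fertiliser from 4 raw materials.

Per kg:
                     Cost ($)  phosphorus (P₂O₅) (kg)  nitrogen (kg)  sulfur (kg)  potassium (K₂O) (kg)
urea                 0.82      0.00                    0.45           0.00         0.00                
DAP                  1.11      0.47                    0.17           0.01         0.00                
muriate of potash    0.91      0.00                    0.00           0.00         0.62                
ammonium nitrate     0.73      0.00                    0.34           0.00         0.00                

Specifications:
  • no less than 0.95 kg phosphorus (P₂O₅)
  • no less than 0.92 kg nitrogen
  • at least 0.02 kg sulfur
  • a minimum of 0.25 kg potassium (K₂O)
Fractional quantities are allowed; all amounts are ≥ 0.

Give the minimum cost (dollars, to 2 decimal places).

Set it up as a linear program. Let x1 = kg of urea, x2 = kg of DAP, x3 = kg of muriate of potash, x4 = kg of ammonium nitrate.
min 0.82x1 + 1.11x2 + 0.91x3 + 0.73x4 with:
  0.47x2 ≥ 0.95   (phosphorus (P₂O₅))
  0.45x1 + 0.17x2 + 0.34x4 ≥ 0.92   (nitrogen)
  0.01x2 ≥ 0.02   (sulfur)
  0.62x3 ≥ 0.25   (potassium (K₂O))
  x1, x2, x3, x4 ≥ 0.
The minimum-cost mix takes nothing from ammonium nitrate — only urea, DAP, muriate of potash. The phosphorus (P₂O₅), nitrogen, potassium (K₂O) requirements are met with equality.
Solving gives x1 = 1.281, x2 = 2.021, x3 = 0.4032.
Hence cost = 0.82·1.281 + 1.11·2.021 + 0.91·0.4032 = $3.6606.

$3.66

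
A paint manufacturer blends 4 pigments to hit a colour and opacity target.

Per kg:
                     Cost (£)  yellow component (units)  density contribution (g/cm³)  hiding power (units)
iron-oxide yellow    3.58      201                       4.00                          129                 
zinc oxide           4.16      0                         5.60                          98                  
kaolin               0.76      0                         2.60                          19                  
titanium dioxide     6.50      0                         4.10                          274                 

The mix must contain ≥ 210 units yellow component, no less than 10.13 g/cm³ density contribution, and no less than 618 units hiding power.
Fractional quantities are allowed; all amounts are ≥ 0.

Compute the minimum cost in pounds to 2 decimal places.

£15.20

Let x1 = kg of iron-oxide yellow, x2 = kg of zinc oxide, x3 = kg of kaolin, x4 = kg of titanium dioxide.
Minimize 3.58x1 + 4.16x2 + 0.76x3 + 6.5x4 subject to:
  201x1 ≥ 210   (yellow component)
  4x1 + 5.6x2 + 2.6x3 + 4.1x4 ≥ 10.13   (density contribution)
  129x1 + 98x2 + 19x3 + 274x4 ≥ 618   (hiding power)
  x1, x2, x3, x4 ≥ 0.
The cheapest feasible vertex uses only iron-oxide yellow, titanium dioxide; zinc oxide, kaolin are not used. There the yellow component and hiding power constraints are tight.
So iron-oxide yellow = 1.0448 kg, titanium dioxide = 1.7636 kg.
Objective = 3.58·1.0448 + 6.5·1.7636 = 15.2038.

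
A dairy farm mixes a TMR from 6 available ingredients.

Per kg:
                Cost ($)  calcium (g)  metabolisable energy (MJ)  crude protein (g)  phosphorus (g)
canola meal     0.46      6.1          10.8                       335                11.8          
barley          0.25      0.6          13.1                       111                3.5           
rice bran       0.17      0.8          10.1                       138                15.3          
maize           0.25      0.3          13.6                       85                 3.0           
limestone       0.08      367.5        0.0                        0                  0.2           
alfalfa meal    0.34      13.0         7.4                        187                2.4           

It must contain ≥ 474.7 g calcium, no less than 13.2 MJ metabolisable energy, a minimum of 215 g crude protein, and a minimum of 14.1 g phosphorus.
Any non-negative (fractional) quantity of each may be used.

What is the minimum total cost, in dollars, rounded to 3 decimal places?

$0.368

Let x1 = kg of canola meal, x2 = kg of barley, x3 = kg of rice bran, x4 = kg of maize, x5 = kg of limestone, x6 = kg of alfalfa meal.
Minimize 0.46x1 + 0.25x2 + 0.17x3 + 0.25x4 + 0.08x5 + 0.34x6 with:
  6.1x1 + 0.6x2 + 0.8x3 + 0.3x4 + 367.5x5 + 13x6 ≥ 474.7   (calcium)
  10.8x1 + 13.1x2 + 10.1x3 + 13.6x4 + 7.4x6 ≥ 13.2   (metabolisable energy)
  335x1 + 111x2 + 138x3 + 85x4 + 187x6 ≥ 215   (crude protein)
  11.8x1 + 3.5x2 + 15.3x3 + 3x4 + 0.2x5 + 2.4x6 ≥ 14.1   (phosphorus)
  x1, x2, x3, x4, x5, x6 ≥ 0.
At the optimum only rice bran, limestone are positive (canola meal, barley, maize, alfalfa meal = 0). The calcium and crude protein requirements are met with equality.
Solving gives x3 = 1.558, x5 = 1.288.
Total cost: 0.17·1.558 + 0.08·1.288 = 0.36790.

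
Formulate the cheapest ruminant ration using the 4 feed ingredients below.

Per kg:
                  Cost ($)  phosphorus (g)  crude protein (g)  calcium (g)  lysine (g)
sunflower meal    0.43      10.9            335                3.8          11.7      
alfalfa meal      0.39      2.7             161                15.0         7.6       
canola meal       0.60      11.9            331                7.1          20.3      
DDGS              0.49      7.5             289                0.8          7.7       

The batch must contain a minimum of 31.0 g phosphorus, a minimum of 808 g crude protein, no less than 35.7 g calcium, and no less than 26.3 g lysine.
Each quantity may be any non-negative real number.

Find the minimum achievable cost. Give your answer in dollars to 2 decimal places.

Let x1 = kg of sunflower meal, x2 = kg of alfalfa meal, x3 = kg of canola meal, x4 = kg of DDGS.
Minimise 0.43x1 + 0.39x2 + 0.6x3 + 0.49x4 with:
  10.9x1 + 2.7x2 + 11.9x3 + 7.5x4 ≥ 31   (phosphorus)
  335x1 + 161x2 + 331x3 + 289x4 ≥ 808   (crude protein)
  3.8x1 + 15x2 + 7.1x3 + 0.8x4 ≥ 35.7   (calcium)
  11.7x1 + 7.6x2 + 20.3x3 + 7.7x4 ≥ 26.3   (lysine)
  x1, x2, x3, x4 ≥ 0.
The optimal basis is {sunflower meal, alfalfa meal}; canola meal, DDGS drop out. The phosphorus and calcium requirements are met with equality.
Optimal quantities: sunflower meal = 2.405 kg, alfalfa meal = 1.771 kg.
Hence cost = 0.43·2.405 + 0.39·1.771 = $1.7248.

$1.72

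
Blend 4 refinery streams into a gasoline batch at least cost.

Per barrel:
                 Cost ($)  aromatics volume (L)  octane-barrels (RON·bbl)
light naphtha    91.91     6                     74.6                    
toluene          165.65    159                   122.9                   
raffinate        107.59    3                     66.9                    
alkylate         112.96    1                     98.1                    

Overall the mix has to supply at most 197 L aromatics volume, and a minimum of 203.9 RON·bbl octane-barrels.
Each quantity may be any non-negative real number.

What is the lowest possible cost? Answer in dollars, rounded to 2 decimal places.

Let x1 = barrels of light naphtha, x2 = barrels of toluene, x3 = barrels of raffinate, x4 = barrels of alkylate.
Minimise 91.91x1 + 165.65x2 + 107.59x3 + 112.96x4 s.t.:
  6x1 + 159x2 + 3x3 + 1x4 ≤ 197   (aromatics volume)
  74.6x1 + 122.9x2 + 66.9x3 + 98.1x4 ≥ 203.9   (octane-barrels)
  x1, x2, x3, x4 ≥ 0.
The cheapest feasible vertex uses only alkylate; light naphtha, toluene, raffinate are not used. Binding constraint: octane-barrels.
That vertex is x4 = 2.0785.
Cost = 112.96·2.0785 = 234.7874.

$234.79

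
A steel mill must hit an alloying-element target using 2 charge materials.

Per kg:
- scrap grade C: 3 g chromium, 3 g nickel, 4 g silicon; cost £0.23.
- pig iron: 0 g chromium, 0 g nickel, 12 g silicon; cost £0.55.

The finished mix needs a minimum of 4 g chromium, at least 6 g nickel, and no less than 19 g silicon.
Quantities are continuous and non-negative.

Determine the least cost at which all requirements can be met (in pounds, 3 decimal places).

£0.964

Let x1 = kg of scrap grade C, x2 = kg of pig iron.
Minimize 0.23x1 + 0.55x2 subject to:
  3x1 ≥ 4   (chromium)
  3x1 ≥ 6   (nickel)
  4x1 + 12x2 ≥ 19   (silicon)
  x1, x2 ≥ 0.
Both inputs are positive at the optimum. Binding constraints: nickel and silicon.
Solving gives x1 = 2, x2 = 0.9167.
Hence cost = 0.23·2 + 0.55·0.9167 = £0.96419.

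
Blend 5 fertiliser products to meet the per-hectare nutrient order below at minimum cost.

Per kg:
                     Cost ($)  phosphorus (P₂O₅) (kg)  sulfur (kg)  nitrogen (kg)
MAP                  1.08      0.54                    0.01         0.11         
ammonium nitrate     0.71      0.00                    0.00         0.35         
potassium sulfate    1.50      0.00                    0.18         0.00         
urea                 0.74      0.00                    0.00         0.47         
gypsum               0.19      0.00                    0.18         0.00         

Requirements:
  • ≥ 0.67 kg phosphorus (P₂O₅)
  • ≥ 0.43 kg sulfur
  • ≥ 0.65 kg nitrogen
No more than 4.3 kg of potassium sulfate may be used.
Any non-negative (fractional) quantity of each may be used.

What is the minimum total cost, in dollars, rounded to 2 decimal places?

Let x1 = kg of MAP, x2 = kg of ammonium nitrate, x3 = kg of potassium sulfate, x4 = kg of urea, x5 = kg of gypsum.
Minimise 1.08x1 + 0.71x2 + 1.5x3 + 0.74x4 + 0.19x5 s.t.:
  0.54x1 ≥ 0.67   (phosphorus (P₂O₅))
  0.01x1 + 0.18x3 + 0.18x5 ≥ 0.43   (sulfur)
  0.11x1 + 0.35x2 + 0.47x4 ≥ 0.65   (nitrogen)
  x3 ≤ 4.3
  x1, x2, x3, x4, x5 ≥ 0.
The cheapest feasible vertex uses only MAP, urea, gypsum; ammonium nitrate, potassium sulfate are not used. Binding constraints: phosphorus (P₂O₅), sulfur, nitrogen.
So MAP = 1.241 kg, urea = 1.093 kg, gypsum = 2.32 kg.
Objective = 1.08·1.241 + 0.74·1.093 + 0.19·2.32 = 2.5899.

$2.59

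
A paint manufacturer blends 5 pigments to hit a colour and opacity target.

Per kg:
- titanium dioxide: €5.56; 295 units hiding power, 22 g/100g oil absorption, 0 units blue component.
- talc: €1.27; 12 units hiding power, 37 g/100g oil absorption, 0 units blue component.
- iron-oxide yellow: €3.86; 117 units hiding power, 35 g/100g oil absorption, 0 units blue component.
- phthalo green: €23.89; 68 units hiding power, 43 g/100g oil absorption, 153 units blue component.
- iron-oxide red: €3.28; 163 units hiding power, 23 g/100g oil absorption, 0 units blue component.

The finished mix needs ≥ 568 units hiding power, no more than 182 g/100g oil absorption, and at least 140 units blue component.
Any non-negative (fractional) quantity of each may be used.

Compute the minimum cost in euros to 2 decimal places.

Let x1 = kg of titanium dioxide, x2 = kg of talc, x3 = kg of iron-oxide yellow, x4 = kg of phthalo green, x5 = kg of iron-oxide red.
min 5.56x1 + 1.27x2 + 3.86x3 + 23.89x4 + 3.28x5 s.t.:
  295x1 + 12x2 + 117x3 + 68x4 + 163x5 ≥ 568   (hiding power)
  22x1 + 37x2 + 35x3 + 43x4 + 23x5 ≤ 182   (oil absorption)
  153x4 ≥ 140   (blue component)
  x1, x2, x3, x4, x5 ≥ 0.
At the optimum only titanium dioxide, phthalo green are positive (talc, iron-oxide yellow, iron-oxide red = 0). Binding constraints: hiding power and blue component.
Solving gives x1 = 1.715, x4 = 0.915.
Total cost: 5.56·1.715 + 23.89·0.915 = 31.3948.

€31.39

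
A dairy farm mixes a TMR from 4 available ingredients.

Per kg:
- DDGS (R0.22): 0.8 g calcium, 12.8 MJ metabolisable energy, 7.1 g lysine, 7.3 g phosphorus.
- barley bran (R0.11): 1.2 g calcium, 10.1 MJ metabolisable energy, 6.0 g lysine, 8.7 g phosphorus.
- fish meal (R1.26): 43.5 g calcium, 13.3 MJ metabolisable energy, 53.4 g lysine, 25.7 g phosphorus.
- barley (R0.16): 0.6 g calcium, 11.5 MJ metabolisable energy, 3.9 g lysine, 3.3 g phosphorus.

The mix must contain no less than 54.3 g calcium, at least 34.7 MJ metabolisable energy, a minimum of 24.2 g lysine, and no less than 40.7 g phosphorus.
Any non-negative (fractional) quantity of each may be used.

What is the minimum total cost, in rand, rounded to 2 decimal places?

Treat it as an LP. Let x1 = kg of DDGS, x2 = kg of barley bran, x3 = kg of fish meal, x4 = kg of barley.
Minimise 0.22x1 + 0.11x2 + 1.26x3 + 0.16x4 subject to:
  0.8x1 + 1.2x2 + 43.5x3 + 0.6x4 ≥ 54.3   (calcium)
  12.8x1 + 10.1x2 + 13.3x3 + 11.5x4 ≥ 34.7   (metabolisable energy)
  7.1x1 + 6x2 + 53.4x3 + 3.9x4 ≥ 24.2   (lysine)
  7.3x1 + 8.7x2 + 25.7x3 + 3.3x4 ≥ 40.7   (phosphorus)
  x1, x2, x3, x4 ≥ 0.
The cheapest feasible vertex uses only barley bran, fish meal; DDGS, barley are not used. The calcium and metabolisable energy requirements are met with equality.
That vertex is x2 = 1.859, x3 = 1.197.
Hence cost = 0.11·1.859 + 1.26·1.197 = R1.7127.

R1.71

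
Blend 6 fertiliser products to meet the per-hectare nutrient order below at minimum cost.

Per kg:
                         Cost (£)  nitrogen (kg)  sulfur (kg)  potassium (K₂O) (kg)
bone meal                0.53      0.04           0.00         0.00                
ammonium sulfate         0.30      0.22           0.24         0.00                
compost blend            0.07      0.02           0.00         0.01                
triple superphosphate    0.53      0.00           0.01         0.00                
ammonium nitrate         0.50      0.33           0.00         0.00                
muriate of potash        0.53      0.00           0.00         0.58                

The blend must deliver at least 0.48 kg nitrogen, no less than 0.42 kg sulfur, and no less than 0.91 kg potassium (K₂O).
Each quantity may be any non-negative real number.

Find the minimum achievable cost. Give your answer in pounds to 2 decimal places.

£1.49

Treat it as an LP. Let x1 = kg of bone meal, x2 = kg of ammonium sulfate, x3 = kg of compost blend, x4 = kg of triple superphosphate, x5 = kg of ammonium nitrate, x6 = kg of muriate of potash.
min 0.53x1 + 0.3x2 + 0.07x3 + 0.53x4 + 0.5x5 + 0.53x6 s.t.:
  0.04x1 + 0.22x2 + 0.02x3 + 0.33x5 ≥ 0.48   (nitrogen)
  0.24x2 + 0.01x4 ≥ 0.42   (sulfur)
  0.01x3 + 0.58x6 ≥ 0.91   (potassium (K₂O))
  x1, x2, x3, x4, x5, x6 ≥ 0.
The cheapest feasible vertex uses only ammonium sulfate, muriate of potash; bone meal, compost blend, triple superphosphate, ammonium nitrate are not used. The nitrogen and potassium (K₂O) requirements are met with equality.
Solving gives x2 = 2.182, x6 = 1.569.
Total cost: 0.3·2.182 + 0.53·1.569 = 1.4862.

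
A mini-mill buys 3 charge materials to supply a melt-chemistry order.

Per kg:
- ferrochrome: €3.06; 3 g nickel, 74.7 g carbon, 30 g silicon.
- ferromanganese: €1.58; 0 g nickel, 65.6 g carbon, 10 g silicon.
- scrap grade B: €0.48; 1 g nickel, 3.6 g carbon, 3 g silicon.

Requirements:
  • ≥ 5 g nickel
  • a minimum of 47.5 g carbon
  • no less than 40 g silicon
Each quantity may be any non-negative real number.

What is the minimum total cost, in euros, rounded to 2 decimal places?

Let x1 = kg of ferrochrome, x2 = kg of ferromanganese, x3 = kg of scrap grade B.
min 3.06x1 + 1.58x2 + 0.48x3 subject to:
  3x1 + 1x3 ≥ 5   (nickel)
  74.7x1 + 65.6x2 + 3.6x3 ≥ 47.5   (carbon)
  30x1 + 10x2 + 3x3 ≥ 40   (silicon)
  x1, x2, x3 ≥ 0.
The cheapest feasible vertex uses only ferrochrome, scrap grade B; ferromanganese is not used. Binding constraints: nickel and silicon.
Solving gives x1 = 1.19, x3 = 1.429.
Total cost: 3.06·1.19 + 0.48·1.429 = 4.3273.

€4.33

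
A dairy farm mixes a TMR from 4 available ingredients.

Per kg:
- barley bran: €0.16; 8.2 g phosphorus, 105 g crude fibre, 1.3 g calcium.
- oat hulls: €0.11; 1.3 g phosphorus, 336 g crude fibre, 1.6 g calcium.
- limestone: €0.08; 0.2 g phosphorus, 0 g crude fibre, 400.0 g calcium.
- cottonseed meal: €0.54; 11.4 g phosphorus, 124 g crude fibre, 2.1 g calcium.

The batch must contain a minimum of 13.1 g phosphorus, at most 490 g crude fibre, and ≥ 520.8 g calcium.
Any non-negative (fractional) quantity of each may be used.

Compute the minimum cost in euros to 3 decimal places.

€0.354

Let x1 = kg of barley bran, x2 = kg of oat hulls, x3 = kg of limestone, x4 = kg of cottonseed meal.
min 0.16x1 + 0.11x2 + 0.08x3 + 0.54x4 subject to:
  8.2x1 + 1.3x2 + 0.2x3 + 11.4x4 ≥ 13.1   (phosphorus)
  105x1 + 336x2 + 124x4 ≤ 490   (crude fibre)
  1.3x1 + 1.6x2 + 400x3 + 2.1x4 ≥ 520.8   (calcium)
  x1, x2, x3, x4 ≥ 0.
The optimal basis is {barley bran, limestone}; oat hulls, cottonseed meal drop out. The phosphorus and calcium requirements are met with equality.
Optimal quantities: barley bran = 1.566 kg, limestone = 1.297 kg.
Cost = 0.16·1.566 + 0.08·1.297 = 0.35432.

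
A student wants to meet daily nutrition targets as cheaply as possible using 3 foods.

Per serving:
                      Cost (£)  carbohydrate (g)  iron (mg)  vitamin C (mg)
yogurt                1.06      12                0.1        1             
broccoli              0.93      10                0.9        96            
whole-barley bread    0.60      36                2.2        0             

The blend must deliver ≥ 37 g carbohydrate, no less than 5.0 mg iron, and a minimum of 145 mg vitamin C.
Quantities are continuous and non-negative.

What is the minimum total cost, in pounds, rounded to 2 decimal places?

£2.40

This is a linear program. Let x1 = servings of yogurt, x2 = servings of broccoli, x3 = servings of whole-barley bread.
Minimize 1.06x1 + 0.93x2 + 0.6x3 with:
  12x1 + 10x2 + 36x3 ≥ 37   (carbohydrate)
  0.1x1 + 0.9x2 + 2.2x3 ≥ 5   (iron)
  1x1 + 96x2 ≥ 145   (vitamin C)
  x1, x2, x3 ≥ 0.
The cheapest feasible vertex uses only broccoli, whole-barley bread; yogurt is not used. The iron and vitamin C requirements are met with equality.
So broccoli = 1.51 servings, whole-barley bread = 1.655 servings.
Hence cost = 0.93·1.51 + 0.6·1.655 = £2.3973.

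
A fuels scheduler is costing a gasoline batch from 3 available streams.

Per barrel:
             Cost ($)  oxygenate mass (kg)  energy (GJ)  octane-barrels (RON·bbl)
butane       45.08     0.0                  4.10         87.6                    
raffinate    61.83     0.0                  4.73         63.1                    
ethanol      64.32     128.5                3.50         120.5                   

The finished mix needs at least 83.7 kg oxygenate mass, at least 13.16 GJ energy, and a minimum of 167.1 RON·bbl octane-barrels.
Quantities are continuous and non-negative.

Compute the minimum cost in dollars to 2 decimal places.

Let x1 = barrels of butane, x2 = barrels of raffinate, x3 = barrels of ethanol.
Minimize 45.08x1 + 61.83x2 + 64.32x3 with:
  128.5x3 ≥ 83.7   (oxygenate mass)
  4.1x1 + 4.73x2 + 3.5x3 ≥ 13.16   (energy)
  87.6x1 + 63.1x2 + 120.5x3 ≥ 167.1   (octane-barrels)
  x1, x2, x3 ≥ 0.
The optimal basis is {butane, ethanol}; raffinate drops out. The oxygenate mass and energy requirements are met with equality.
Solving gives x1 = 2.65372, x3 = 0.651362.
Hence cost = 45.08·2.65372 + 64.32·0.651362 = $161.5253.

$161.53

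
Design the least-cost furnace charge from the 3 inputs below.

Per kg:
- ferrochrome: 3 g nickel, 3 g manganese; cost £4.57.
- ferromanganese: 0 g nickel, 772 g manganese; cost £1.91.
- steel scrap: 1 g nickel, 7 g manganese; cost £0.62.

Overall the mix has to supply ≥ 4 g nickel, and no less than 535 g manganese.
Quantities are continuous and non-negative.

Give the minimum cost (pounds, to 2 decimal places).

£3.73

Let x1 = kg of ferrochrome, x2 = kg of ferromanganese, x3 = kg of steel scrap.
min 4.57x1 + 1.91x2 + 0.62x3 subject to:
  3x1 + 1x3 ≥ 4   (nickel)
  3x1 + 772x2 + 7x3 ≥ 535   (manganese)
  x1, x2, x3 ≥ 0.
At the optimum only ferromanganese, steel scrap are positive (ferrochrome = 0). Binding constraints: nickel and manganese.
So ferromanganese = 0.6567 kg, steel scrap = 4 kg.
Objective = 1.91·0.6567 + 0.62·4 = 3.7343.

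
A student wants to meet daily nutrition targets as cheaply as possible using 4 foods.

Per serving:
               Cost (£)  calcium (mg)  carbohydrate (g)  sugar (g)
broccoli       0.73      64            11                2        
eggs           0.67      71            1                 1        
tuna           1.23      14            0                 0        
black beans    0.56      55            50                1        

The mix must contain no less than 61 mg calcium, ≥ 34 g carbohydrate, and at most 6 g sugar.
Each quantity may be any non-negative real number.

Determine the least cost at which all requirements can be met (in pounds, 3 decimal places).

£0.603

Set it up as a linear program. Let x1 = servings of broccoli, x2 = servings of eggs, x3 = servings of tuna, x4 = servings of black beans.
Minimise 0.73x1 + 0.67x2 + 1.23x3 + 0.56x4 subject to:
  64x1 + 71x2 + 14x3 + 55x4 ≥ 61   (calcium)
  11x1 + 1x2 + 50x4 ≥ 34   (carbohydrate)
  2x1 + 1x2 + 1x4 ≤ 6   (sugar)
  x1, x2, x3, x4 ≥ 0.
The optimal basis is {eggs, black beans}; broccoli, tuna drop out. The calcium and carbohydrate requirements are met with equality.
So eggs = 0.3376 servings, black beans = 0.6732 servings.
Hence cost = 0.67·0.3376 + 0.56·0.6732 = £0.60318.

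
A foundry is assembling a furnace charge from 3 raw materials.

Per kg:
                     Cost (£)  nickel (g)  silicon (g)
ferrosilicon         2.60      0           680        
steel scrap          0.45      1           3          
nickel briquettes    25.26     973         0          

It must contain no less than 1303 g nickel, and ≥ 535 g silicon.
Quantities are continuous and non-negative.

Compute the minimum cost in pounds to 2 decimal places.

Let x1 = kg of ferrosilicon, x2 = kg of steel scrap, x3 = kg of nickel briquettes.
Minimize 2.6x1 + 0.45x2 + 25.26x3 with:
  1x2 + 973x3 ≥ 1303   (nickel)
  680x1 + 3x2 ≥ 535   (silicon)
  x1, x2, x3 ≥ 0.
The optimal basis is {ferrosilicon, nickel briquettes}; steel scrap drops out. There the nickel and silicon constraints are tight.
Solving gives x1 = 0.7868, x3 = 1.339.
Cost = 2.6·0.7868 + 25.26·1.339 = 35.8688.

£35.87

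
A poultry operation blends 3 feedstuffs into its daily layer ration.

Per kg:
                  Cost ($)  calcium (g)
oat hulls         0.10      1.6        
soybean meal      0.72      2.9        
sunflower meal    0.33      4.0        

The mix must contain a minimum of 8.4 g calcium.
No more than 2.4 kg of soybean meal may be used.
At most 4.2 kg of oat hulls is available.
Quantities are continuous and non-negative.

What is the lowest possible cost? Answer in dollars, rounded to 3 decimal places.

Let x1 = kg of oat hulls, x2 = kg of soybean meal, x3 = kg of sunflower meal.
Minimise 0.1x1 + 0.72x2 + 0.33x3 subject to:
  1.6x1 + 2.9x2 + 4x3 ≥ 8.4   (calcium)
  x2 ≤ 2.4
  x1 ≤ 4.2
  x1, x2, x3 ≥ 0.
The minimum-cost mix takes nothing from soybean meal — only oat hulls, sunflower meal. There the calcium and the oat hulls cap constraints are tight.
Optimal quantities: oat hulls = 4.2 kg, sunflower meal = 0.42 kg.
Objective = 0.1·4.2 + 0.33·0.42 = 0.55860.

$0.559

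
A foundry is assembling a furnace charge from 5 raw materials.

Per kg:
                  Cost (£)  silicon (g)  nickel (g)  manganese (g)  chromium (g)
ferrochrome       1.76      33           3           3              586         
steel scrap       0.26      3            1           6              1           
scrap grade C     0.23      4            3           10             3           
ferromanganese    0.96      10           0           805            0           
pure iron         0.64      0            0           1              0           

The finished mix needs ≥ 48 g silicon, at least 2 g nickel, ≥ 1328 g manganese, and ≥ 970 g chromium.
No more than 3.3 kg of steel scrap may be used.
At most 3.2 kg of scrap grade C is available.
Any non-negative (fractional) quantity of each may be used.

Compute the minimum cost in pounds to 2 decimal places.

Set it up as a linear program. Let x1 = kg of ferrochrome, x2 = kg of steel scrap, x3 = kg of scrap grade C, x4 = kg of ferromanganese, x5 = kg of pure iron.
Minimize 1.76x1 + 0.26x2 + 0.23x3 + 0.96x4 + 0.64x5 s.t.:
  33x1 + 3x2 + 4x3 + 10x4 ≥ 48   (silicon)
  3x1 + 1x2 + 3x3 ≥ 2   (nickel)
  3x1 + 6x2 + 10x3 + 805x4 + 1x5 ≥ 1328   (manganese)
  586x1 + 1x2 + 3x3 ≥ 970   (chromium)
  x2 ≤ 3.3
  x3 ≤ 3.2
  x1, x2, x3, x4, x5 ≥ 0.
At the optimum only ferrochrome, ferromanganese are positive (steel scrap, scrap grade C, pure iron = 0). The manganese and chromium requirements are met with equality.
Solving gives x1 = 1.655, x4 = 1.644.
Cost = 1.76·1.655 + 0.96·1.644 = 4.4910.

£4.49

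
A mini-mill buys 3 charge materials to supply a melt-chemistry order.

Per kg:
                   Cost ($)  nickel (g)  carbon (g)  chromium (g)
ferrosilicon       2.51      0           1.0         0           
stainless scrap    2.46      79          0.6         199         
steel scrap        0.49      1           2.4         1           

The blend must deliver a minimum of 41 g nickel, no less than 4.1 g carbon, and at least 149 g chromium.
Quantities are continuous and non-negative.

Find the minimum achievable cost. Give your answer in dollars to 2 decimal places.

$2.57

Treat it as an LP. Let x1 = kg of ferrosilicon, x2 = kg of stainless scrap, x3 = kg of steel scrap.
min 2.51x1 + 2.46x2 + 0.49x3 subject to:
  79x2 + 1x3 ≥ 41   (nickel)
  1x1 + 0.6x2 + 2.4x3 ≥ 4.1   (carbon)
  199x2 + 1x3 ≥ 149   (chromium)
  x1, x2, x3 ≥ 0.
The minimum-cost mix takes nothing from ferrosilicon — only stainless scrap, steel scrap. Binding constraints: carbon and chromium.
Optimal quantities: stainless scrap = 0.7411 kg, steel scrap = 1.523 kg.
Hence cost = 2.46·0.7411 + 0.49·1.523 = $2.5694.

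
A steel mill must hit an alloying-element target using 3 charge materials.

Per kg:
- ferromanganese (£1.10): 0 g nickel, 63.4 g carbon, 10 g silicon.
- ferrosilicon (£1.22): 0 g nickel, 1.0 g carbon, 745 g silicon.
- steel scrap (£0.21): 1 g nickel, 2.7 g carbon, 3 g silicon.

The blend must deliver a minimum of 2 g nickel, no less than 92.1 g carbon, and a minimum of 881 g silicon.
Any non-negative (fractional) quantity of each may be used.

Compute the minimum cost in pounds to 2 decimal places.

Let x1 = kg of ferromanganese, x2 = kg of ferrosilicon, x3 = kg of steel scrap.
min 1.1x1 + 1.22x2 + 0.21x3 with:
  1x3 ≥ 2   (nickel)
  63.4x1 + 1x2 + 2.7x3 ≥ 92.1   (carbon)
  10x1 + 745x2 + 3x3 ≥ 881   (silicon)
  x1, x2, x3 ≥ 0.
All 3 inputs are positive at the optimum. Binding constraints: nickel, carbon, silicon.
So ferromanganese = 1.349 kg, ferrosilicon = 1.156 kg, steel scrap = 2 kg.
Total cost: 1.1·1.349 + 1.22·1.156 + 0.21·2 = 3.3142.

£3.31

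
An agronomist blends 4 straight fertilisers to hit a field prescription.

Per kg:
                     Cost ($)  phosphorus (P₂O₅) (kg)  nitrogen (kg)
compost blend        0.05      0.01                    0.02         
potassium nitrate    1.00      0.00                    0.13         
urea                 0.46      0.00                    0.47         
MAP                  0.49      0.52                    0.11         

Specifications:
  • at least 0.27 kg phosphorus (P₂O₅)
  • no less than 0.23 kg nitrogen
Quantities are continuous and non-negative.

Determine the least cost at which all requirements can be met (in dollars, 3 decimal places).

$0.424

Set it up as a linear program. Let x1 = kg of compost blend, x2 = kg of potassium nitrate, x3 = kg of urea, x4 = kg of MAP.
min 0.05x1 + 1x2 + 0.46x3 + 0.49x4 with:
  0.01x1 + 0.52x4 ≥ 0.27   (phosphorus (P₂O₅))
  0.02x1 + 0.13x2 + 0.47x3 + 0.11x4 ≥ 0.23   (nitrogen)
  x1, x2, x3, x4 ≥ 0.
The cheapest feasible vertex uses only urea, MAP; compost blend, potassium nitrate are not used. The phosphorus (P₂O₅) and nitrogen requirements are met with equality.
So urea = 0.3678 kg, MAP = 0.5192 kg.
Total cost: 0.46·0.3678 + 0.49·0.5192 = 0.42360.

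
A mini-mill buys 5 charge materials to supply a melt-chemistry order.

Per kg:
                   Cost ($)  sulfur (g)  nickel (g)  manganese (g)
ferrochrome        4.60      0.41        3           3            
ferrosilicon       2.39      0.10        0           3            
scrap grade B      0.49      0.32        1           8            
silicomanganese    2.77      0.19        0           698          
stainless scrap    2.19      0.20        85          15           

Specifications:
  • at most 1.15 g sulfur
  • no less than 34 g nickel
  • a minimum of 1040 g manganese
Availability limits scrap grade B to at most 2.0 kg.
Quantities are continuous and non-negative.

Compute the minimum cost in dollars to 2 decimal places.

$4.98

Let x1 = kg of ferrochrome, x2 = kg of ferrosilicon, x3 = kg of scrap grade B, x4 = kg of silicomanganese, x5 = kg of stainless scrap.
Minimize 4.6x1 + 2.39x2 + 0.49x3 + 2.77x4 + 2.19x5 with:
  0.41x1 + 0.1x2 + 0.32x3 + 0.19x4 + 0.2x5 ≤ 1.15   (sulfur)
  3x1 + 1x3 + 85x5 ≥ 34   (nickel)
  3x1 + 3x2 + 8x3 + 698x4 + 15x5 ≥ 1040   (manganese)
  x3 ≤ 2
  x1, x2, x3, x4, x5 ≥ 0.
At the optimum only silicomanganese, stainless scrap are positive (ferrochrome, ferrosilicon, scrap grade B = 0). The nickel and manganese requirements are met with equality.
So silicomanganese = 1.481 kg, stainless scrap = 0.4 kg.
Hence cost = 2.77·1.481 + 2.19·0.4 = $4.9784.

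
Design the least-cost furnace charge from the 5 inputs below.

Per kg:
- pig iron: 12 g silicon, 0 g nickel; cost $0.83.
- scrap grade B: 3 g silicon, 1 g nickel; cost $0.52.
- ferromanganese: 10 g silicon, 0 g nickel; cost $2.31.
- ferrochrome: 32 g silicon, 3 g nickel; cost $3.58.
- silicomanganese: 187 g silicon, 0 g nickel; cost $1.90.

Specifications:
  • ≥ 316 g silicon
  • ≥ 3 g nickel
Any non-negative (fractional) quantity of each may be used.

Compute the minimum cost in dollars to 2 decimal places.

Treat it as an LP. Let x1 = kg of pig iron, x2 = kg of scrap grade B, x3 = kg of ferromanganese, x4 = kg of ferrochrome, x5 = kg of silicomanganese.
Minimise 0.83x1 + 0.52x2 + 2.31x3 + 3.58x4 + 1.9x5 subject to:
  12x1 + 3x2 + 10x3 + 32x4 + 187x5 ≥ 316   (silicon)
  1x2 + 3x4 ≥ 3   (nickel)
  x1, x2, x3, x4, x5 ≥ 0.
The minimum-cost mix takes nothing from pig iron, ferromanganese, ferrochrome — only scrap grade B, silicomanganese. The silicon and nickel requirements are met with equality.
That vertex is x2 = 3, x5 = 1.642.
Hence cost = 0.52·3 + 1.9·1.642 = $4.6798.

$4.68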